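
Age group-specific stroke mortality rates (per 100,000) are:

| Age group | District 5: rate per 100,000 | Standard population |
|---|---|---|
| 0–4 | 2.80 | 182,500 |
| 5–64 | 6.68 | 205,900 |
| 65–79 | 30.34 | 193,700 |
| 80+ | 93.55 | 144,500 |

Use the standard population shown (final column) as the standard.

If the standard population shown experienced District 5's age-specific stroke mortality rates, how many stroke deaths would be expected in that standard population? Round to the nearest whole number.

Expected stroke deaths = Σ (standard pop × age-specific rate ÷ 100,000)
= 182,500×2.80/100,000 + 205,900×6.68/100,000 + 193,700×30.34/100,000 + 144,500×93.55/100,000
= 5.11 + 13.75 + 58.77 + 135.18 = 212.81.

213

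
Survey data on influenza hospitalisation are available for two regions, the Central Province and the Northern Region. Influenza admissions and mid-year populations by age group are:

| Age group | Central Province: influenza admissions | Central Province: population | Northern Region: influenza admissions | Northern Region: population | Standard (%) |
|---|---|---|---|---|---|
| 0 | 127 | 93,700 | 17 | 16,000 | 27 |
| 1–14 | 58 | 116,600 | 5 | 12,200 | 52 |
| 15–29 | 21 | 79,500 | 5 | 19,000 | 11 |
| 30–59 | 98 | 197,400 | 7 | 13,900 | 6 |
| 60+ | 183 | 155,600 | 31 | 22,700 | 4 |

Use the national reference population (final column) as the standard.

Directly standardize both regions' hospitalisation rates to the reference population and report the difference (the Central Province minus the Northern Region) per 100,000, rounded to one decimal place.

Age-specific rates per 100,000 for the Central Province: 135.54, 49.74, 26.42, 49.65, 117.61.
For the Northern Region: 106.25, 40.98, 26.32, 50.36, 136.56.
Standard weights: 0.27, 0.52, 0.11, 0.06, 0.04.
The Central Province: 0.2700×135.54 + 0.5200×49.74 + 0.1100×26.42 + 0.0600×49.65 + 0.0400×117.61 = 73.0505 per 100,000.
The Northern Region: 0.2700×106.25 + 0.5200×40.98 + 0.1100×26.32 + 0.0600×50.36 + 0.0400×136.56 = 61.3779 per 100,000.
Difference = 73.0505 − 61.3779 = 11.6726.

11.7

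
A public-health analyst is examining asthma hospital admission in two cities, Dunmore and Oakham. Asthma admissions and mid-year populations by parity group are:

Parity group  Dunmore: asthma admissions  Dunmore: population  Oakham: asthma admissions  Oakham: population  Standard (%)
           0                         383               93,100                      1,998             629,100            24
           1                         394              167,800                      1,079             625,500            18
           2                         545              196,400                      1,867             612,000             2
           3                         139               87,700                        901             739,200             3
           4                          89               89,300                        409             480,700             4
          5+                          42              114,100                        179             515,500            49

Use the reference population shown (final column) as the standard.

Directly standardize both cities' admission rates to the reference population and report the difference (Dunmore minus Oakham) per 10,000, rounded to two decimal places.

3.59

Parity-specific rates per 10,000 for Dunmore: 41.14, 23.48, 27.75, 15.85, 9.97, 3.68.
For Oakham: 31.76, 17.25, 30.51, 12.19, 8.51, 3.47.
Standard weights: 0.24, 0.18, 0.02, 0.03, 0.04, 0.49.
Dunmore: 0.2400×41.14 + 0.1800×23.48 + 0.0200×27.75 + 0.0300×15.85 + 0.0400×9.97 + 0.4900×3.68 = 17.3325 per 10,000.
Oakham: 0.2400×31.76 + 0.1800×17.25 + 0.0200×30.51 + 0.0300×12.19 + 0.0400×8.51 + 0.4900×3.47 = 13.7449 per 10,000.
Difference = 17.3325 − 13.7449 = 3.5876.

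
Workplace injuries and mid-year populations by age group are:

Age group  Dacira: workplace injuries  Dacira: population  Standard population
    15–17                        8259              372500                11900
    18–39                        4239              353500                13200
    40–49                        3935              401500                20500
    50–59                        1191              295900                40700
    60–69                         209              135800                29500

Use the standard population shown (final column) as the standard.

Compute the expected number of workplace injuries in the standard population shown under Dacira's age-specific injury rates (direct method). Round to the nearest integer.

832

Age-specific rates per 10000 for Dacira: 221.72, 119.92, 98.01, 40.25, 15.39.
Expected workplace injuries = Σ (standard pop × age-specific rate ÷ 10000)
= 11900×221.72/10000 + 13200×119.92/10000 + 20500×98.01/10000 + 40700×40.25/10000 + 29500×15.39/10000
= 263.84 + 158.29 + 200.92 + 163.82 + 45.40 = 832.27.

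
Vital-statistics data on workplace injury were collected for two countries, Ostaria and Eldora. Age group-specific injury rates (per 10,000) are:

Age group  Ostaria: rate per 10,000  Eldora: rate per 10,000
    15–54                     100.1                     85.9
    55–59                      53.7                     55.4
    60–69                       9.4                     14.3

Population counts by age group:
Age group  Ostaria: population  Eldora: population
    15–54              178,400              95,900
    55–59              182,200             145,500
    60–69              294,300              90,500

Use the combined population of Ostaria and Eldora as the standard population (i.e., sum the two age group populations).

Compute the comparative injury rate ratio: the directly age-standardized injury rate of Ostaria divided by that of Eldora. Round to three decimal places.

Combined standard total = 986,800; weights = 0.2780, 0.3321, 0.3899.
Ostaria: 0.2780×100.1 + 0.3321×53.7 + 0.3899×9.4 = 49.3231 per 10,000.
Eldora: 0.2780×85.9 + 0.3321×55.4 + 0.3899×14.3 = 47.8512 per 10,000.
Ratio = 49.3231 ÷ 47.8512 = 1.03076.

1.031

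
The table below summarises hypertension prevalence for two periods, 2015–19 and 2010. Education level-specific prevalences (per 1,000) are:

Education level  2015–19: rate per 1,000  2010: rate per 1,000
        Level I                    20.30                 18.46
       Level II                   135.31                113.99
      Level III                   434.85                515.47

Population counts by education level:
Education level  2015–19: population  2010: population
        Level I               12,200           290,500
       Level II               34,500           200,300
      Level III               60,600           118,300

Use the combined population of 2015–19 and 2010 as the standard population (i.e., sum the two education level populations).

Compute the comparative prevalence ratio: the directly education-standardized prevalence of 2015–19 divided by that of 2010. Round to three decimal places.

Combined standard total = 716,400; weights = 0.4225, 0.3277, 0.2497.
2015–19: 0.4225×20.30 + 0.3277×135.31 + 0.2497×434.85 = 161.5163 per 1,000.
2010: 0.4225×18.46 + 0.3277×113.99 + 0.2497×515.47 = 173.8837 per 1,000.
Ratio = 161.5163 ÷ 173.8837 = 0.92888.

0.929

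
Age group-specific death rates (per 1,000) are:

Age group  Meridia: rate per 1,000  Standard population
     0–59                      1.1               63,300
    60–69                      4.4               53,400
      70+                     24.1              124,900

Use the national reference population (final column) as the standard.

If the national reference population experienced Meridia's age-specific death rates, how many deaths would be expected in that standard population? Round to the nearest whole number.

Expected deaths = Σ (standard pop × age-specific rate ÷ 1,000)
= 63,300×1.1/1,000 + 53,400×4.4/1,000 + 124,900×24.1/1,000
= 69.63 + 234.96 + 3010.09 = 3314.68.

3315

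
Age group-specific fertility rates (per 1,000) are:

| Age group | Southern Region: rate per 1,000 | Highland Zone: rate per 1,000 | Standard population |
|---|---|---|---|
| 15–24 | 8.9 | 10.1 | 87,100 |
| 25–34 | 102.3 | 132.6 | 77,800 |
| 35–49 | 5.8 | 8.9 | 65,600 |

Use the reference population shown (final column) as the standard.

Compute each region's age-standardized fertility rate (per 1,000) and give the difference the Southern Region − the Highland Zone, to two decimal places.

-11.56

Standard total = 230,500; weights = 0.3779, 0.3375, 0.2846.
The Southern Region: 0.3779×8.9 + 0.3375×102.3 + 0.2846×5.8 = 39.5428 per 1,000.
The Highland Zone: 0.3779×10.1 + 0.3375×132.6 + 0.2846×8.9 = 51.1056 per 1,000.
Difference = 39.5428 − 51.1056 = -11.5628.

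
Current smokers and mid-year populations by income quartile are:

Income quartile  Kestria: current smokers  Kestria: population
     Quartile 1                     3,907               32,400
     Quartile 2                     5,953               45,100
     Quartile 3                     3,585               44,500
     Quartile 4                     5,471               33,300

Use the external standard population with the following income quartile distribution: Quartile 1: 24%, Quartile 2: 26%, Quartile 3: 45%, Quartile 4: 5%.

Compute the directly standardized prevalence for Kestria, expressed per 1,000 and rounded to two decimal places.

Income-specific rates per 1,000 for Kestria: 120.586, 131.996, 80.562, 164.294.
Standard weights: 0.24, 0.26, 0.45, 0.05.
Standardized rate: 0.2400×120.586 + 0.2600×131.996 + 0.4500×80.562 + 0.0500×164.294 = 107.7271 per 1,000.

107.73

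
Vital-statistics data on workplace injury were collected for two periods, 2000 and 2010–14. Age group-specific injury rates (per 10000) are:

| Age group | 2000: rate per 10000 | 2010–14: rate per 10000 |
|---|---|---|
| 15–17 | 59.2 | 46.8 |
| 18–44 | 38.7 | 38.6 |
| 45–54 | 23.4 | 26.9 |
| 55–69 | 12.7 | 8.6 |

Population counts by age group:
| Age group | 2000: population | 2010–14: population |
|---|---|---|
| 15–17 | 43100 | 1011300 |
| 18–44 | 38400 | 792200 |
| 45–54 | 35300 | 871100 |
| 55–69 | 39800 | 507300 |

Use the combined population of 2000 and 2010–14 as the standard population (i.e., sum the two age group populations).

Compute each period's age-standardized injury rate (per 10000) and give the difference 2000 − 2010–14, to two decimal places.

Combined standard total = 3338500; weights = 0.3158, 0.2488, 0.2715, 0.1639.
2000: 0.3158×59.2 + 0.2488×38.7 + 0.2715×23.4 + 0.1639×12.7 = 36.7598 per 10000.
2010–14: 0.3158×46.8 + 0.2488×38.6 + 0.2715×26.9 + 0.1639×8.6 = 33.0970 per 10000.
Difference = 36.7598 − 33.0970 = 3.6628.

3.66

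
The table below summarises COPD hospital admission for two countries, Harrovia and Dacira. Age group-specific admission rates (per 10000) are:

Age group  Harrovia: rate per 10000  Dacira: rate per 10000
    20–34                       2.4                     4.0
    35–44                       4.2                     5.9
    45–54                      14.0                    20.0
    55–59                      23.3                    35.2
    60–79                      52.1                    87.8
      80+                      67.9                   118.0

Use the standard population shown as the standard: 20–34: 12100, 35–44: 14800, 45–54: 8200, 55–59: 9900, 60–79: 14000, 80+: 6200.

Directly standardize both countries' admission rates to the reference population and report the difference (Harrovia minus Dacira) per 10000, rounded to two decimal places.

Standard total = 65200; weights = 0.1856, 0.2270, 0.1258, 0.1518, 0.2147, 0.0951.
Harrovia: 0.1856×2.4 + 0.2270×4.2 + 0.1258×14.0 + 0.1518×23.3 + 0.2147×52.1 + 0.0951×67.9 = 24.3413 per 10000.
Dacira: 0.1856×4.0 + 0.2270×5.9 + 0.1258×20.0 + 0.1518×35.2 + 0.2147×87.8 + 0.0951×118.0 = 40.0153 per 10000.
Difference = 24.3413 − 40.0153 = -15.6741.

-15.67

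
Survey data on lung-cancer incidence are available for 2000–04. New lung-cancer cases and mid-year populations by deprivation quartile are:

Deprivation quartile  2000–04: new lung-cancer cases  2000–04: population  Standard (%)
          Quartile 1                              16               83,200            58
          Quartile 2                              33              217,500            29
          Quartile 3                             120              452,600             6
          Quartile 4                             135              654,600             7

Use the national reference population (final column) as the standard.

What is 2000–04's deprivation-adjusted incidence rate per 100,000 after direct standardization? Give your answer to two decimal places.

Deprivation-specific rates per 100,000 for 2000–04: 19.23, 15.17, 26.51, 20.62.
Standard weights: 0.58, 0.29, 0.06, 0.07.
Standardized rate: 0.5800×19.23 + 0.2900×15.17 + 0.0600×26.51 + 0.0700×20.62 = 18.5883 per 100,000.

18.59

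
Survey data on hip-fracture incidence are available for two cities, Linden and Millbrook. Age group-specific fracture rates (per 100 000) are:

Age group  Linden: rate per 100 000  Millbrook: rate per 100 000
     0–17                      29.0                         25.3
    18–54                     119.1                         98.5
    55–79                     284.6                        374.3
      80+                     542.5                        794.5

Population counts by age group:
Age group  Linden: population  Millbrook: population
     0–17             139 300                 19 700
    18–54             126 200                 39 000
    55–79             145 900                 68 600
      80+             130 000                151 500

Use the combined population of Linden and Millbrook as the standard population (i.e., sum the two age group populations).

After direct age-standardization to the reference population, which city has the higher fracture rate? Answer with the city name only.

Combined standard total = 820 200; weights = 0.1939, 0.2014, 0.2615, 0.3432.
Linden: 0.1939×29.0 + 0.2014×119.1 + 0.2615×284.6 + 0.3432×542.5 = 290.2302 per 100 000.
Millbrook: 0.1939×25.3 + 0.2014×98.5 + 0.2615×374.3 + 0.3432×794.5 = 395.3109 per 100 000.

Millbrook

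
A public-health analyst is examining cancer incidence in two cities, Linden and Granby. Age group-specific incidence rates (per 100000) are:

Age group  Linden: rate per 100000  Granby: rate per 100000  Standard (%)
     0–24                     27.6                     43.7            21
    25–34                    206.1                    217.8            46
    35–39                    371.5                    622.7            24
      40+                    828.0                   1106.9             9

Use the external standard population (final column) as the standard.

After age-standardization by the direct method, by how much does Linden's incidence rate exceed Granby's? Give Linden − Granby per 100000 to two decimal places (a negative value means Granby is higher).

Standard weights: 0.21, 0.46, 0.24, 0.09.
Linden: 0.2100×27.6 + 0.4600×206.1 + 0.2400×371.5 + 0.0900×828.0 = 264.2820 per 100000.
Granby: 0.2100×43.7 + 0.4600×217.8 + 0.2400×622.7 + 0.0900×1106.9 = 358.4340 per 100000.
Difference = 264.2820 − 358.4340 = -94.1520.

-94.15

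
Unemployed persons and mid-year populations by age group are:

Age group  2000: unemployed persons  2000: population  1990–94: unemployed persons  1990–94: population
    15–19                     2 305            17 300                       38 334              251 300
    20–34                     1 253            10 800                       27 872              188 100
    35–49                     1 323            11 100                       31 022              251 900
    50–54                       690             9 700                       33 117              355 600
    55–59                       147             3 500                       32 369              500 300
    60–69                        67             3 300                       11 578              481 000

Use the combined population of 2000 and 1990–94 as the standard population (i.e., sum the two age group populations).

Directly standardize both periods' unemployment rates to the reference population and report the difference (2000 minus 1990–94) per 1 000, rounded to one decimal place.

Age-specific rates per 1 000 for 2000: 133.237, 116.019, 119.189, 71.134, 42.000, 20.303.
For 1990–94: 152.543, 148.177, 123.152, 93.130, 64.699, 24.071.
Combined standard total = 2 083 900; weights = 0.1289, 0.0954, 0.1262, 0.1753, 0.2418, 0.2324.
2000: 0.1289×133.237 + 0.0954×116.019 + 0.1262×119.189 + 0.1753×71.134 + 0.2418×42.000 + 0.2324×20.303 = 70.6310 per 1 000.
1990–94: 0.1289×152.543 + 0.0954×148.177 + 0.1262×123.152 + 0.1753×93.130 + 0.2418×64.699 + 0.2324×24.071 = 86.9080 per 1 000.
Difference = 70.6310 − 86.9080 = -16.2770.

-16.3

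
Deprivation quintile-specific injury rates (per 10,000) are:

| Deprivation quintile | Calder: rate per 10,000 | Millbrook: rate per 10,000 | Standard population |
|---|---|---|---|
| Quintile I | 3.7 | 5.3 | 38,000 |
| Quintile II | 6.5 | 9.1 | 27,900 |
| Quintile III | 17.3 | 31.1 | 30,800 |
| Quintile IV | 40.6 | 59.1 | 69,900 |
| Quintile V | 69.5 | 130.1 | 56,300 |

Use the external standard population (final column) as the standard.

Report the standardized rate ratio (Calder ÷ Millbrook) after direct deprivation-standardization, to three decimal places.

Standard total = 222,900; weights = 0.1705, 0.1252, 0.1382, 0.3136, 0.2526.
Calder: 0.1705×3.7 + 0.1252×6.5 + 0.1382×17.3 + 0.3136×40.6 + 0.2526×69.5 = 34.1210 per 10,000.
Millbrook: 0.1705×5.3 + 0.1252×9.1 + 0.1382×31.1 + 0.3136×59.1 + 0.2526×130.1 = 57.7339 per 10,000.
Ratio = 34.1210 ÷ 57.7339 = 0.59101.

0.591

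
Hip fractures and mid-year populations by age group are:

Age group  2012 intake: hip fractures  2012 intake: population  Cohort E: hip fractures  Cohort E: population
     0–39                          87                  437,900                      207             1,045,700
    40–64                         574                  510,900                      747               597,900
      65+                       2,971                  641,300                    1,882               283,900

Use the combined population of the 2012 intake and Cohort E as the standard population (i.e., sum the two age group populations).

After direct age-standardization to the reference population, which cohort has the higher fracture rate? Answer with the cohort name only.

Age-specific rates per 100,000 for the 2012 intake: 19.87, 112.35, 463.28.
For Cohort E: 19.80, 124.94, 662.91.
Combined standard total = 3,517,600; weights = 0.4218, 0.3152, 0.2630.
The 2012 intake: 0.4218×19.87 + 0.3152×112.35 + 0.2630×463.28 = 165.6455 per 100,000.
Cohort E: 0.4218×19.80 + 0.3152×124.94 + 0.2630×662.91 = 222.0897 per 100,000.
The crude rates (228.41 vs 147.13) would put the 2012 intake higher, but that reflects its age composition; once standardized to a common age structure, Cohort E has the higher underlying rate.

Cohort E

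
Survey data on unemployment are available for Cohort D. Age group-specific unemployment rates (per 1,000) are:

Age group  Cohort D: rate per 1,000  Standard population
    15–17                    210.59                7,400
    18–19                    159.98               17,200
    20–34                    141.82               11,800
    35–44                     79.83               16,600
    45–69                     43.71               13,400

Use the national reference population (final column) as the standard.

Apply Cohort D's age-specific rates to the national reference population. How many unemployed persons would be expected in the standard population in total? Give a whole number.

7894

Expected unemployed persons = Σ (standard pop × age-specific rate ÷ 1,000)
= 7,400×210.59/1,000 + 17,200×159.98/1,000 + 11,800×141.82/1,000 + 16,600×79.83/1,000 + 13,400×43.71/1,000
= 1558.37 + 2751.66 + 1673.48 + 1325.18 + 585.71 = 7894.39.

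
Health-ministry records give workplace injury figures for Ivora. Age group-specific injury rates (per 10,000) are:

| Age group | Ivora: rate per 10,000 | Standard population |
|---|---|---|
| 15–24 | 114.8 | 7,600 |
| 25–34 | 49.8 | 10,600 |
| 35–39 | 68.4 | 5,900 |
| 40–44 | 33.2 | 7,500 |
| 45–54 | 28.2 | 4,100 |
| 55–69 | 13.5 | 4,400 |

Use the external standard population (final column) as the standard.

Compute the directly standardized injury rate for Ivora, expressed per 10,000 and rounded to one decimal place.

55.6

Standard total = 40,100; weights = 0.1895, 0.2643, 0.1471, 0.1870, 0.1022, 0.1097.
Standardized rate: 0.1895×114.8 + 0.2643×49.8 + 0.1471×68.4 + 0.1870×33.2 + 0.1022×28.2 + 0.1097×13.5 = 55.5596 per 10,000.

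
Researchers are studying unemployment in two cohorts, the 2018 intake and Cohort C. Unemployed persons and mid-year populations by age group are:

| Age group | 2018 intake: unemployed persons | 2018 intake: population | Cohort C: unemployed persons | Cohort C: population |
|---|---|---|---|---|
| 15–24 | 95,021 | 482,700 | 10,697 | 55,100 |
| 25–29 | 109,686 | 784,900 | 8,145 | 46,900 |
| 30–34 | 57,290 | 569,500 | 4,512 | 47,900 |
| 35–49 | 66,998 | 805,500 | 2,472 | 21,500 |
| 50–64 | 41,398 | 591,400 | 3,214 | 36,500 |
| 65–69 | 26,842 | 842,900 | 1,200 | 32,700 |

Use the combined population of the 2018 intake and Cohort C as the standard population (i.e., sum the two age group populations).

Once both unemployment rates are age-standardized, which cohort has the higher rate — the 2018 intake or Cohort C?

Cohort C

Age-specific rates per 1,000 for the 2018 intake: 196.853, 139.745, 100.597, 83.176, 70.000, 31.845.
For Cohort C: 194.138, 173.667, 94.196, 114.977, 88.055, 36.697.
Combined standard total = 4,317,500; weights = 0.1246, 0.1927, 0.1430, 0.1915, 0.1454, 0.2028.
The 2018 intake: 0.1246×196.853 + 0.1927×139.745 + 0.1430×100.597 + 0.1915×83.176 + 0.1454×70.000 + 0.2028×31.845 = 98.3993 per 1,000.
Cohort C: 0.1246×194.138 + 0.1927×173.667 + 0.1430×94.196 + 0.1915×114.977 + 0.1454×88.055 + 0.2028×36.697 = 113.3823 per 1,000.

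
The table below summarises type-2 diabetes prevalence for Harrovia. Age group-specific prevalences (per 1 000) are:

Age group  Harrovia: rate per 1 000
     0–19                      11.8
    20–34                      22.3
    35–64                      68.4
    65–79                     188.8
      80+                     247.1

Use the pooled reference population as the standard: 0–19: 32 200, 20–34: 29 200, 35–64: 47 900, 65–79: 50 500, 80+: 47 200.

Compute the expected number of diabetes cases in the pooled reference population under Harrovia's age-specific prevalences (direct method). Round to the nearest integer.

25505

Expected diabetes cases = Σ (standard pop × age-specific rate ÷ 1 000)
= 32 200×11.8/1 000 + 29 200×22.3/1 000 + 47 900×68.4/1 000 + 50 500×188.8/1 000 + 47 200×247.1/1 000
= 379.96 + 651.16 + 3276.36 + 9534.40 + 11663.12 = 25505.00.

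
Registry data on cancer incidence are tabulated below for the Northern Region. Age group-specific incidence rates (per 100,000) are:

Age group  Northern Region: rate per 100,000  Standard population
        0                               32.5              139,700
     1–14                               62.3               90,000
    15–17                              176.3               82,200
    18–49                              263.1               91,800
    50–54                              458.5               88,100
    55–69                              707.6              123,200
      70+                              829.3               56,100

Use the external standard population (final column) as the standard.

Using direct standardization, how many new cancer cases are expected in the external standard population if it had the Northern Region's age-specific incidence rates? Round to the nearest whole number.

Expected new cancer cases = Σ (standard pop × age-specific rate ÷ 100,000)
= 139,700×32.5/100,000 + 90,000×62.3/100,000 + 82,200×176.3/100,000 + 91,800×263.1/100,000 + 88,100×458.5/100,000 + 123,200×707.6/100,000 + 56,100×829.3/100,000
= 45.40 + 56.07 + 144.92 + 241.53 + 403.94 + 871.76 + 465.24 = 2228.86.

2229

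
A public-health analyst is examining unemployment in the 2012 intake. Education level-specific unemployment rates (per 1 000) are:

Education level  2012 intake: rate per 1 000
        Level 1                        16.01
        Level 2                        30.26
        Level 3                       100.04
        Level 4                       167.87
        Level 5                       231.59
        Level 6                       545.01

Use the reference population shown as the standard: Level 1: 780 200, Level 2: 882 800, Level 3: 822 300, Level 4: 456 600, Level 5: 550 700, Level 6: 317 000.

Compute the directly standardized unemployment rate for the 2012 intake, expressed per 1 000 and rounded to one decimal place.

Standard total = 3 809 600; weights = 0.2048, 0.2317, 0.2158, 0.1199, 0.1446, 0.0832.
Standardized rate: 0.2048×16.01 + 0.2317×30.26 + 0.2158×100.04 + 0.1199×167.87 + 0.1446×231.59 + 0.0832×545.01 = 130.8331 per 1 000.

130.8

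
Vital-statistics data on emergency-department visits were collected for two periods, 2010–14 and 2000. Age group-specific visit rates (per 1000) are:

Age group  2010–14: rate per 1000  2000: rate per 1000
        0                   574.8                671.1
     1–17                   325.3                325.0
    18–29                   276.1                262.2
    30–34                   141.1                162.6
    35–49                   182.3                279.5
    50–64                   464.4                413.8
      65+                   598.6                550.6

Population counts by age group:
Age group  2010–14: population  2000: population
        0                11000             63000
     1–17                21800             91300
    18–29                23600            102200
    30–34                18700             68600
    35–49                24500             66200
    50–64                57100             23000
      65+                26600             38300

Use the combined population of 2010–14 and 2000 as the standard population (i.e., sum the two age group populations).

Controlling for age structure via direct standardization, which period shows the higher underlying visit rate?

2000

Combined standard total = 635900; weights = 0.1164, 0.1779, 0.1978, 0.1373, 0.1426, 0.1260, 0.1021.
2010–14: 0.1164×574.8 + 0.1779×325.3 + 0.1978×276.1 + 0.1373×141.1 + 0.1426×182.3 + 0.1260×464.4 + 0.1021×598.6 = 344.3312 per 1000.
2000: 0.1164×671.1 + 0.1779×325.0 + 0.1978×262.2 + 0.1373×162.6 + 0.1426×279.5 + 0.1260×413.8 + 0.1021×550.6 = 358.2774 per 1000.
The crude rates (379.02 vs 351.33) would put 2010–14 higher, but that reflects its age composition; once standardized to a common age structure, 2000 has the higher underlying rate.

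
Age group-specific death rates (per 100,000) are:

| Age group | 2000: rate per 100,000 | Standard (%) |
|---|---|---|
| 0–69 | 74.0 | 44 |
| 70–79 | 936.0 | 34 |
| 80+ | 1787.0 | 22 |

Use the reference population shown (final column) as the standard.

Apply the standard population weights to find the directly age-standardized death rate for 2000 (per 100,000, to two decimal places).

743.94

Standard weights: 0.44, 0.34, 0.22.
Standardized rate: 0.4400×74.0 + 0.3400×936.0 + 0.2200×1787.0 = 743.9400 per 100,000.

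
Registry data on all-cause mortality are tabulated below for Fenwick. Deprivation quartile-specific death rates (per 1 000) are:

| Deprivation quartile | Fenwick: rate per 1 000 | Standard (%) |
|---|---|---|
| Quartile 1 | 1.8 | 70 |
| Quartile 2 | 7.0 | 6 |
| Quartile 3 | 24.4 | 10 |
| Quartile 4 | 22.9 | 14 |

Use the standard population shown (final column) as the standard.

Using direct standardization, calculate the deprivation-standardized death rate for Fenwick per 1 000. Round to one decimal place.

Standard weights: 0.70, 0.06, 0.10, 0.14.
Standardized rate: 0.7000×1.8 + 0.0600×7.0 + 0.1000×24.4 + 0.1400×22.9 = 7.3260 per 1 000.

7.3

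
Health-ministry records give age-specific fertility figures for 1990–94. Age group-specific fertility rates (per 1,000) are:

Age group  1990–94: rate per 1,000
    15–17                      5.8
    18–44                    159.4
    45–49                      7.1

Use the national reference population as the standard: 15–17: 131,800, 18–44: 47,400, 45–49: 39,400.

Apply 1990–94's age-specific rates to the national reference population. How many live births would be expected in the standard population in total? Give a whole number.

Expected live births = Σ (standard pop × age-specific rate ÷ 1,000)
= 131,800×5.8/1,000 + 47,400×159.4/1,000 + 39,400×7.1/1,000
= 764.44 + 7555.56 + 279.74 = 8599.74.

8600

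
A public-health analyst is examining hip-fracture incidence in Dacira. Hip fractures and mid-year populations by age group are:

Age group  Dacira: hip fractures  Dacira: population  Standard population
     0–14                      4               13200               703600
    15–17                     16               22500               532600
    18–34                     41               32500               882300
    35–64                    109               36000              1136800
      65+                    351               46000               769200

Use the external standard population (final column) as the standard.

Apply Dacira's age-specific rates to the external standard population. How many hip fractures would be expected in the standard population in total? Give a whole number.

11016

Age-specific rates per 100000 for Dacira: 30.30, 71.11, 126.15, 302.78, 763.04.
Expected hip fractures = Σ (standard pop × age-specific rate ÷ 100000)
= 703600×30.30/100000 + 532600×71.11/100000 + 882300×126.15/100000 + 1136800×302.78/100000 + 769200×763.04/100000
= 213.21 + 378.74 + 1113.06 + 3441.98 + 5869.33 = 11016.31.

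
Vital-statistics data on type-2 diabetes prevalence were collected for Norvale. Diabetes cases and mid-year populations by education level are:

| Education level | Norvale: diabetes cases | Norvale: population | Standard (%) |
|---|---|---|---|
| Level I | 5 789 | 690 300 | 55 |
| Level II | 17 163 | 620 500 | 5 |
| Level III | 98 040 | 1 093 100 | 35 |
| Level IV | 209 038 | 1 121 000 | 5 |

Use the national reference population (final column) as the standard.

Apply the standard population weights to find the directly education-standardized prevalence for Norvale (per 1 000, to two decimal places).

46.71

Education-specific rates per 1 000 for Norvale: 8.386, 27.660, 89.690, 186.475.
Standard weights: 0.55, 0.05, 0.35, 0.05.
Standardized rate: 0.5500×8.386 + 0.0500×27.660 + 0.3500×89.690 + 0.0500×186.475 = 46.7106 per 1 000.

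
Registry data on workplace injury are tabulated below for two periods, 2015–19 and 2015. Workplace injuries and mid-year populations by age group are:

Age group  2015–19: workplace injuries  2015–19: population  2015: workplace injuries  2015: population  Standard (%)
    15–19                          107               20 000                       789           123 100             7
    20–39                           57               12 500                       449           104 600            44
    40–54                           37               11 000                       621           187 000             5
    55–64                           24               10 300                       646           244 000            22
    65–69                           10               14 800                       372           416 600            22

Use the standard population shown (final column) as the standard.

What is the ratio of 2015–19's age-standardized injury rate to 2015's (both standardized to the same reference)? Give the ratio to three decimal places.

0.978

Age-specific rates per 10 000 for 2015–19: 53.50, 45.60, 33.64, 23.30, 6.76.
For 2015: 64.09, 42.93, 33.21, 26.48, 8.93.
Standard weights: 0.07, 0.44, 0.05, 0.22, 0.22.
2015–19: 0.0700×53.50 + 0.4400×45.60 + 0.0500×33.64 + 0.2200×23.30 + 0.2200×6.76 = 32.1035 per 10 000.
2015: 0.0700×64.09 + 0.4400×42.93 + 0.0500×33.21 + 0.2200×26.48 + 0.2200×8.93 = 32.8233 per 10 000.
Ratio = 32.1035 ÷ 32.8233 = 0.97807.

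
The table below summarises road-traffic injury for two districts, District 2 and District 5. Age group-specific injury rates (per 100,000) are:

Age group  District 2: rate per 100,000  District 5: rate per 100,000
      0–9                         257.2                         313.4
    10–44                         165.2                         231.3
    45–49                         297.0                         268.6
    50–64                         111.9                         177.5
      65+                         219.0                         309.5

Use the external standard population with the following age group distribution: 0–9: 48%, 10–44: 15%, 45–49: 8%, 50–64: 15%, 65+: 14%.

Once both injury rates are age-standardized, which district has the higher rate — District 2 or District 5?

District 5

Standard weights: 0.48, 0.15, 0.08, 0.15, 0.14.
District 2: 0.4800×257.2 + 0.1500×165.2 + 0.0800×297.0 + 0.1500×111.9 + 0.1400×219.0 = 219.4410 per 100,000.
District 5: 0.4800×313.4 + 0.1500×231.3 + 0.0800×268.6 + 0.1500×177.5 + 0.1400×309.5 = 276.5700 per 100,000.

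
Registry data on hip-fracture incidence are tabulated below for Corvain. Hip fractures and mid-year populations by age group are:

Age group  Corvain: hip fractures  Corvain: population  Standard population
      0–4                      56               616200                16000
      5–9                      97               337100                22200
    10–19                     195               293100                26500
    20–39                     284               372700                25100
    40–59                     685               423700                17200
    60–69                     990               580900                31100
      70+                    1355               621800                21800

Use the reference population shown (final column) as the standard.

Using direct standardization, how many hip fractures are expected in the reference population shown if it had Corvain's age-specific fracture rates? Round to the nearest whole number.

Age-specific rates per 100000 for Corvain: 9.09, 28.77, 66.53, 76.20, 161.67, 170.43, 217.92.
Expected hip fractures = Σ (standard pop × age-specific rate ÷ 100000)
= 16000×9.09/100000 + 22200×28.77/100000 + 26500×66.53/100000 + 25100×76.20/100000 + 17200×161.67/100000 + 31100×170.43/100000 + 21800×217.92/100000
= 1.45 + 6.39 + 17.63 + 19.13 + 27.81 + 53.00 + 47.51 = 172.91.

173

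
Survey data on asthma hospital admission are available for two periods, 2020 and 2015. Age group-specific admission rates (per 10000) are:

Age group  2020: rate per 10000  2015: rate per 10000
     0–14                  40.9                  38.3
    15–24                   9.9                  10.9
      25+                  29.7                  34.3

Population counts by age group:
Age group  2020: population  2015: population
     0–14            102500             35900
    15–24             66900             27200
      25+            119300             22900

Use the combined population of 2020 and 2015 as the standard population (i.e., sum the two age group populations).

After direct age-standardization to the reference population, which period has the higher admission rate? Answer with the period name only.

2015

Combined standard total = 374700; weights = 0.3694, 0.2511, 0.3795.
2020: 0.3694×40.9 + 0.2511×9.9 + 0.3795×29.7 = 28.8644 per 10000.
2015: 0.3694×38.3 + 0.2511×10.9 + 0.3795×34.3 = 29.9009 per 10000.
The crude rates (29.09 vs 28.57) would put 2020 higher, but that reflects its age composition; once standardized to a common age structure, 2015 has the higher underlying rate.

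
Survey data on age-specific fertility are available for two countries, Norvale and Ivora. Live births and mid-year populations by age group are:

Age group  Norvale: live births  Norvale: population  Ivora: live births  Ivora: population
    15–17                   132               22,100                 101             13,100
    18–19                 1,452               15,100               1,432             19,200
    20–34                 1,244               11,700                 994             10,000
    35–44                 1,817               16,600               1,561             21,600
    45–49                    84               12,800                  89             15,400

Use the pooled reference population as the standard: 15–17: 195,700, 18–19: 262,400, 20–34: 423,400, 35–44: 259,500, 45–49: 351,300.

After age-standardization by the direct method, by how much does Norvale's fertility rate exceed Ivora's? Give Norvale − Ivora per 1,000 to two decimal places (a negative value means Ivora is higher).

Age-specific rates per 1,000 for Norvale: 5.973, 96.159, 106.325, 109.458, 6.562.
For Ivora: 7.710, 74.583, 99.400, 72.269, 5.779.
Standard total = 1,492,300; weights = 0.1311, 0.1758, 0.2837, 0.1739, 0.2354.
Norvale: 0.1311×5.973 + 0.1758×96.159 + 0.2837×106.325 + 0.1739×109.458 + 0.2354×6.562 = 68.4371 per 1,000.
Ivora: 0.1311×7.710 + 0.1758×74.583 + 0.2837×99.400 + 0.1739×72.269 + 0.2354×5.779 = 56.2550 per 1,000.
Difference = 68.4371 − 56.2550 = 12.1820.

12.18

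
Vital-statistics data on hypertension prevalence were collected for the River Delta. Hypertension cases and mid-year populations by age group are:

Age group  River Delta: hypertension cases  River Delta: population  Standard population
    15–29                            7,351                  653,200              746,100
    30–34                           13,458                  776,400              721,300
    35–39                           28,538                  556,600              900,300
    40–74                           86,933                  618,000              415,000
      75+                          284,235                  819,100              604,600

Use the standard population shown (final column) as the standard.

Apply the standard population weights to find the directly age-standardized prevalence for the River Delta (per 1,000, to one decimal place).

99.0

Age-specific rates per 1,000 for the River Delta: 11.254, 17.334, 51.272, 140.668, 347.009.
Standard total = 3,387,300; weights = 0.2203, 0.2129, 0.2658, 0.1225, 0.1785.
Standardized rate: 0.2203×11.254 + 0.2129×17.334 + 0.2658×51.272 + 0.1225×140.668 + 0.1785×347.009 = 98.9692 per 1,000.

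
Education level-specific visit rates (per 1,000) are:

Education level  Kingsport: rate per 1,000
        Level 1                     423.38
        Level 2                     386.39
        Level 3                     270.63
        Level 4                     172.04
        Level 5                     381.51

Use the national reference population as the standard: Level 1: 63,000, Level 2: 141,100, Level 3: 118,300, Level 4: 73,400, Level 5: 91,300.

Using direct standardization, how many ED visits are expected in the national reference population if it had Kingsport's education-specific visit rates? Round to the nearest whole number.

Expected ED visits = Σ (standard pop × education-specific rate ÷ 1,000)
= 63,000×423.38/1,000 + 141,100×386.39/1,000 + 118,300×270.63/1,000 + 73,400×172.04/1,000 + 91,300×381.51/1,000
= 26672.94 + 54519.63 + 32015.53 + 12627.74 + 34831.86 = 160667.70.

160668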